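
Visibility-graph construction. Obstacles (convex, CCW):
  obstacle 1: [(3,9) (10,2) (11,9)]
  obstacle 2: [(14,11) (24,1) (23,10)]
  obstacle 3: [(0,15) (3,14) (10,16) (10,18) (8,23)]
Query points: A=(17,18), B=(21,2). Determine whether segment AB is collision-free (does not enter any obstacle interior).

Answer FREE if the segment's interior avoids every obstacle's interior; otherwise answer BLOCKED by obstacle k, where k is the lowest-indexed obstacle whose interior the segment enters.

Obstacle 1 [(3,9) (10,2) (11,9)]:
  edge (3,9)–(10,2): clear
  edge (10,2)–(11,9): clear
  edge (11,9)–(3,9): clear
  midpoint (19,10) outside
  → clear
Obstacle 2 [(14,11) (24,1) (23,10)]:
  edge (14,11)–(24,1): crosses AB
  edge (24,1)–(23,10): clear
  edge (23,10)–(14,11): crosses AB
  → BLOCKED
Obstacle 3 [(0,15) (3,14) (10,16) (10,18) (8,23)]:
  edge (0,15)–(3,14): clear
  edge (3,14)–(10,16): clear
  edge (10,16)–(10,18): clear
  edge (10,18)–(8,23): clear
  edge (8,23)–(0,15): clear
  midpoint (19,10) outside
  → clear

BLOCKED by obstacle 2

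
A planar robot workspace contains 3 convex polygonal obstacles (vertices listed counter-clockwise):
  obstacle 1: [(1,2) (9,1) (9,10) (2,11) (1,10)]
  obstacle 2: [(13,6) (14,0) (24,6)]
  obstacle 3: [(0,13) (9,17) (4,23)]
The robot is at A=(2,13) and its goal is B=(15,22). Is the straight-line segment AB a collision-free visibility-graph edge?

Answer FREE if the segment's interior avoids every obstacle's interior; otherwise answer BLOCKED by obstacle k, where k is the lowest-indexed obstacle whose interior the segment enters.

Obstacle 1 [(1,2) (9,1) (9,10) (2,11) (1,10)]:
  edge (1,2)–(9,1): clear
  edge (9,1)–(9,10): clear
  edge (9,10)–(2,11): clear
  edge (2,11)–(1,10): clear
  edge (1,10)–(1,2): clear
  midpoint (17/2,35/2) outside
  → clear
Obstacle 2 [(13,6) (14,0) (24,6)]:
  edge (13,6)–(14,0): clear
  edge (14,0)–(24,6): clear
  edge (24,6)–(13,6): clear
  midpoint (17/2,35/2) outside
  → clear
Obstacle 3 [(0,13) (9,17) (4,23)]:
  edge (0,13)–(9,17): crosses AB
  edge (9,17)–(4,23): crosses AB
  edge (4,23)–(0,13): clear
  → BLOCKED

BLOCKED by obstacle 3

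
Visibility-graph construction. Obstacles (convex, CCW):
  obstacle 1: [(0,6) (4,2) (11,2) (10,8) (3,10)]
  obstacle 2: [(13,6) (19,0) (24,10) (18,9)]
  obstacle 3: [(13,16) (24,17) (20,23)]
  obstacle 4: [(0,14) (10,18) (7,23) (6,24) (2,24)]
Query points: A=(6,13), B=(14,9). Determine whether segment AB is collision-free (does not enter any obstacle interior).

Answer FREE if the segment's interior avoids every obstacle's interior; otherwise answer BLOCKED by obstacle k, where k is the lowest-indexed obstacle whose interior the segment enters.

FREE

Obstacle 1 [(0,6) (4,2) (11,2) (10,8) (3,10)]:
  edge (0,6)–(4,2): clear
  edge (4,2)–(11,2): clear
  edge (11,2)–(10,8): clear
  edge (10,8)–(3,10): clear
  edge (3,10)–(0,6): clear
  midpoint (10,11) outside
  → clear
Obstacle 2 [(13,6) (19,0) (24,10) (18,9)]:
  edge (13,6)–(19,0): clear
  edge (19,0)–(24,10): clear
  edge (24,10)–(18,9): clear
  edge (18,9)–(13,6): clear
  midpoint (10,11) outside
  → clear
Obstacle 3 [(13,16) (24,17) (20,23)]:
  edge (13,16)–(24,17): clear
  edge (24,17)–(20,23): clear
  edge (20,23)–(13,16): clear
  midpoint (10,11) outside
  → clear
Obstacle 4 [(0,14) (10,18) (7,23) (6,24) (2,24)]:
  edge (0,14)–(10,18): clear
  edge (10,18)–(7,23): clear
  edge (7,23)–(6,24): clear
  edge (6,24)–(2,24): clear
  edge (2,24)–(0,14): clear
  midpoint (10,11) outside
  → clear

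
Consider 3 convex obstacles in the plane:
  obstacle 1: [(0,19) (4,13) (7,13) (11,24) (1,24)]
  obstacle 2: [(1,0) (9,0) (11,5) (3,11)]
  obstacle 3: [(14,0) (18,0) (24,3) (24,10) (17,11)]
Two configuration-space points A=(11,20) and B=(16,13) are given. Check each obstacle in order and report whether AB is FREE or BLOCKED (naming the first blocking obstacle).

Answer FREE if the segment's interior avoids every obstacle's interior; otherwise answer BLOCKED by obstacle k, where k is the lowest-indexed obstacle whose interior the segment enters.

FREE

Obstacle 1 [(0,19) (4,13) (7,13) (11,24) (1,24)]:
  edge (0,19)–(4,13): clear
  edge (4,13)–(7,13): clear
  edge (7,13)–(11,24): clear
  edge (11,24)–(1,24): clear
  edge (1,24)–(0,19): clear
  midpoint (27/2,33/2) outside
  → clear
Obstacle 2 [(1,0) (9,0) (11,5) (3,11)]:
  edge (1,0)–(9,0): clear
  edge (9,0)–(11,5): clear
  edge (11,5)–(3,11): clear
  edge (3,11)–(1,0): clear
  midpoint (27/2,33/2) outside
  → clear
Obstacle 3 [(14,0) (18,0) (24,3) (24,10) (17,11)]:
  edge (14,0)–(18,0): clear
  edge (18,0)–(24,3): clear
  edge (24,3)–(24,10): clear
  edge (24,10)–(17,11): clear
  edge (17,11)–(14,0): clear
  midpoint (27/2,33/2) outside
  → clear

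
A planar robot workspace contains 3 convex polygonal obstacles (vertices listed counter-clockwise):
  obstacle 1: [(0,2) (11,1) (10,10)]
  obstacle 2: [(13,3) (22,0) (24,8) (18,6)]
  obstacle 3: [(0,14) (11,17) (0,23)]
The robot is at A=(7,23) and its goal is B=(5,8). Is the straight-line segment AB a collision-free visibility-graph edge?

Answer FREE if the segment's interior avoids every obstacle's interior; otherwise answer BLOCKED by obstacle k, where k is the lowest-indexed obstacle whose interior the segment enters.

Obstacle 1 [(0,2) (11,1) (10,10)]:
  edge (0,2)–(11,1): clear
  edge (11,1)–(10,10): clear
  edge (10,10)–(0,2): clear
  midpoint (6,31/2) outside
  → clear
Obstacle 2 [(13,3) (22,0) (24,8) (18,6)]:
  edge (13,3)–(22,0): clear
  edge (22,0)–(24,8): clear
  edge (24,8)–(18,6): clear
  edge (18,6)–(13,3): clear
  midpoint (6,31/2) outside
  → clear
Obstacle 3 [(0,14) (11,17) (0,23)]:
  edge (0,14)–(11,17): crosses AB
  edge (11,17)–(0,23): crosses AB
  edge (0,23)–(0,14): clear
  → BLOCKED

BLOCKED by obstacle 3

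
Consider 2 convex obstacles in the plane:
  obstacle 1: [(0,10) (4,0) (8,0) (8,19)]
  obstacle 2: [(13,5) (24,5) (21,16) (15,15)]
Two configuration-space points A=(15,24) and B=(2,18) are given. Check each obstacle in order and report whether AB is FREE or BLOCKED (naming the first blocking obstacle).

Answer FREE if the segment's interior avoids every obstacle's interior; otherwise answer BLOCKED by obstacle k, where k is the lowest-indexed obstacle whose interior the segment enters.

Obstacle 1 [(0,10) (4,0) (8,0) (8,19)]:
  edge (0,10)–(4,0): clear
  edge (4,0)–(8,0): clear
  edge (8,0)–(8,19): clear
  edge (8,19)–(0,10): clear
  midpoint (17/2,21) outside
  → clear
Obstacle 2 [(13,5) (24,5) (21,16) (15,15)]:
  edge (13,5)–(24,5): clear
  edge (24,5)–(21,16): clear
  edge (21,16)–(15,15): clear
  edge (15,15)–(13,5): clear
  midpoint (17/2,21) outside
  → clear

FREE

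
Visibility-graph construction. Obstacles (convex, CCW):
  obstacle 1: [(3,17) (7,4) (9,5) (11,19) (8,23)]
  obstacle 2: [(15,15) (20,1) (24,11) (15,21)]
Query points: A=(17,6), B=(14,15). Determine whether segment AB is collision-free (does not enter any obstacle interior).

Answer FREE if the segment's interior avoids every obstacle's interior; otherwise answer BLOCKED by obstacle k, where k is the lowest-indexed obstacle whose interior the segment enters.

Obstacle 1 [(3,17) (7,4) (9,5) (11,19) (8,23)]:
  edge (3,17)–(7,4): clear
  edge (7,4)–(9,5): clear
  edge (9,5)–(11,19): clear
  edge (11,19)–(8,23): clear
  edge (8,23)–(3,17): clear
  midpoint (31/2,21/2) outside
  → clear
Obstacle 2 [(15,15) (20,1) (24,11) (15,21)]:
  edge (15,15)–(20,1): clear
  edge (20,1)–(24,11): clear
  edge (24,11)–(15,21): clear
  edge (15,21)–(15,15): clear
  midpoint (31/2,21/2) outside
  → clear

FREE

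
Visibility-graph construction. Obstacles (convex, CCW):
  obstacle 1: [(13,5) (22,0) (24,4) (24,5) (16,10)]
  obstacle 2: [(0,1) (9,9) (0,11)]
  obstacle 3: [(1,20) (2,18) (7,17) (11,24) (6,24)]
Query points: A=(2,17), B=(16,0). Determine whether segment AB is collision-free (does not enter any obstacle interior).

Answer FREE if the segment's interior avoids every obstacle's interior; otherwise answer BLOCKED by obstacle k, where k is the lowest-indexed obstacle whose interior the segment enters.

BLOCKED by obstacle 2

Obstacle 1 [(13,5) (22,0) (24,4) (24,5) (16,10)]:
  edge (13,5)–(22,0): clear
  edge (22,0)–(24,4): clear
  edge (24,4)–(24,5): clear
  edge (24,5)–(16,10): clear
  edge (16,10)–(13,5): clear
  midpoint (9,17/2) outside
  → clear
Obstacle 2 [(0,1) (9,9) (0,11)]:
  edge (0,1)–(9,9): crosses AB
  edge (9,9)–(0,11): crosses AB
  edge (0,11)–(0,1): clear
  → BLOCKED
Obstacle 3 [(1,20) (2,18) (7,17) (11,24) (6,24)]:
  edge (1,20)–(2,18): clear
  edge (2,18)–(7,17): clear
  edge (7,17)–(11,24): clear
  edge (11,24)–(6,24): clear
  edge (6,24)–(1,20): clear
  midpoint (9,17/2) outside
  → clear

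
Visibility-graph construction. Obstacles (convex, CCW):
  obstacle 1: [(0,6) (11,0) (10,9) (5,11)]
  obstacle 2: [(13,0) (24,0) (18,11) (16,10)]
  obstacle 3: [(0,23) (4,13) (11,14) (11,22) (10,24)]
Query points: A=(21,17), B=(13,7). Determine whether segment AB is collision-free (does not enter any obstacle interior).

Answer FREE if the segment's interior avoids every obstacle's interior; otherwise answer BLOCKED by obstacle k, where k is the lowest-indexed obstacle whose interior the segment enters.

Obstacle 1 [(0,6) (11,0) (10,9) (5,11)]:
  edge (0,6)–(11,0): clear
  edge (11,0)–(10,9): clear
  edge (10,9)–(5,11): clear
  edge (5,11)–(0,6): clear
  midpoint (17,12) outside
  → clear
Obstacle 2 [(13,0) (24,0) (18,11) (16,10)]:
  edge (13,0)–(24,0): clear
  edge (24,0)–(18,11): clear
  edge (18,11)–(16,10): clear
  edge (16,10)–(13,0): clear
  midpoint (17,12) outside
  → clear
Obstacle 3 [(0,23) (4,13) (11,14) (11,22) (10,24)]:
  edge (0,23)–(4,13): clear
  edge (4,13)–(11,14): clear
  edge (11,14)–(11,22): clear
  edge (11,22)–(10,24): clear
  edge (10,24)–(0,23): clear
  midpoint (17,12) outside
  → clear

FREE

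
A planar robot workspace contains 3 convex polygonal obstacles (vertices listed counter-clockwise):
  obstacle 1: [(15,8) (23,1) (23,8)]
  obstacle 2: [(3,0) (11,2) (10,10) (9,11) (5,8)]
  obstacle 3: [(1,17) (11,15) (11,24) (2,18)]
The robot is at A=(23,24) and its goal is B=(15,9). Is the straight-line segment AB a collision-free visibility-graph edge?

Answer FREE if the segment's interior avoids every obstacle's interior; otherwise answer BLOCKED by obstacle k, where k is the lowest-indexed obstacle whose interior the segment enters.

FREE

Obstacle 1 [(15,8) (23,1) (23,8)]:
  edge (15,8)–(23,1): clear
  edge (23,1)–(23,8): clear
  edge (23,8)–(15,8): clear
  midpoint (19,33/2) outside
  → clear
Obstacle 2 [(3,0) (11,2) (10,10) (9,11) (5,8)]:
  edge (3,0)–(11,2): clear
  edge (11,2)–(10,10): clear
  edge (10,10)–(9,11): clear
  edge (9,11)–(5,8): clear
  edge (5,8)–(3,0): clear
  midpoint (19,33/2) outside
  → clear
Obstacle 3 [(1,17) (11,15) (11,24) (2,18)]:
  edge (1,17)–(11,15): clear
  edge (11,15)–(11,24): clear
  edge (11,24)–(2,18): clear
  edge (2,18)–(1,17): clear
  midpoint (19,33/2) outside
  → clear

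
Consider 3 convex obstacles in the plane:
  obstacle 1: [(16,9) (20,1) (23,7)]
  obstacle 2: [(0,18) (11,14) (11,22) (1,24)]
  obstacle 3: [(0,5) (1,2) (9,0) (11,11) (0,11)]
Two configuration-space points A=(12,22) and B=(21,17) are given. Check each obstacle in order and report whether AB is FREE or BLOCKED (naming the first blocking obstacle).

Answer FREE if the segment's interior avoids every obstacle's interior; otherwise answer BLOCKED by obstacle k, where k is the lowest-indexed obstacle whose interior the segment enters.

Obstacle 1 [(16,9) (20,1) (23,7)]:
  edge (16,9)–(20,1): clear
  edge (20,1)–(23,7): clear
  edge (23,7)–(16,9): clear
  midpoint (33/2,39/2) outside
  → clear
Obstacle 2 [(0,18) (11,14) (11,22) (1,24)]:
  edge (0,18)–(11,14): clear
  edge (11,14)–(11,22): clear
  edge (11,22)–(1,24): clear
  edge (1,24)–(0,18): clear
  midpoint (33/2,39/2) outside
  → clear
Obstacle 3 [(0,5) (1,2) (9,0) (11,11) (0,11)]:
  edge (0,5)–(1,2): clear
  edge (1,2)–(9,0): clear
  edge (9,0)–(11,11): clear
  edge (11,11)–(0,11): clear
  edge (0,11)–(0,5): clear
  midpoint (33/2,39/2) outside
  → clear

FREE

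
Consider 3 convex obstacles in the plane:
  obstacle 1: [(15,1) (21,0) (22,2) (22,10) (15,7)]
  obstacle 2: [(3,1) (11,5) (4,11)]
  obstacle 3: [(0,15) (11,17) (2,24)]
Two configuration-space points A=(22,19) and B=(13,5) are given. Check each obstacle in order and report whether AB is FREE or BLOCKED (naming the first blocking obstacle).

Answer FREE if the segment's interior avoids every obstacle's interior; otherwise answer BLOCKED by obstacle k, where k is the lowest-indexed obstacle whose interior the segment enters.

Obstacle 1 [(15,1) (21,0) (22,2) (22,10) (15,7)]:
  edge (15,1)–(21,0): clear
  edge (21,0)–(22,2): clear
  edge (22,2)–(22,10): clear
  edge (22,10)–(15,7): clear
  edge (15,7)–(15,1): clear
  midpoint (35/2,12) outside
  → clear
Obstacle 2 [(3,1) (11,5) (4,11)]:
  edge (3,1)–(11,5): clear
  edge (11,5)–(4,11): clear
  edge (4,11)–(3,1): clear
  midpoint (35/2,12) outside
  → clear
Obstacle 3 [(0,15) (11,17) (2,24)]:
  edge (0,15)–(11,17): clear
  edge (11,17)–(2,24): clear
  edge (2,24)–(0,15): clear
  midpoint (35/2,12) outside
  → clear

FREE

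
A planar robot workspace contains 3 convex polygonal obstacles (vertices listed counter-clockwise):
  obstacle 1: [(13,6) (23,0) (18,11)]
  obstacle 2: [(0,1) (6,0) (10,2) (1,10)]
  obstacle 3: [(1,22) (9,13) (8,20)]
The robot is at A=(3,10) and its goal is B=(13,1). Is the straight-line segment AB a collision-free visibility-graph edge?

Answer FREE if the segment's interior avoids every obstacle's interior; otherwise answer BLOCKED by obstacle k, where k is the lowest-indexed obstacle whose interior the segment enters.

Obstacle 1 [(13,6) (23,0) (18,11)]:
  edge (13,6)–(23,0): clear
  edge (23,0)–(18,11): clear
  edge (18,11)–(13,6): clear
  midpoint (8,11/2) outside
  → clear
Obstacle 2 [(0,1) (6,0) (10,2) (1,10)]:
  edge (0,1)–(6,0): clear
  edge (6,0)–(10,2): clear
  edge (10,2)–(1,10): clear
  edge (1,10)–(0,1): clear
  midpoint (8,11/2) outside
  → clear
Obstacle 3 [(1,22) (9,13) (8,20)]:
  edge (1,22)–(9,13): clear
  edge (9,13)–(8,20): clear
  edge (8,20)–(1,22): clear
  midpoint (8,11/2) outside
  → clear

FREE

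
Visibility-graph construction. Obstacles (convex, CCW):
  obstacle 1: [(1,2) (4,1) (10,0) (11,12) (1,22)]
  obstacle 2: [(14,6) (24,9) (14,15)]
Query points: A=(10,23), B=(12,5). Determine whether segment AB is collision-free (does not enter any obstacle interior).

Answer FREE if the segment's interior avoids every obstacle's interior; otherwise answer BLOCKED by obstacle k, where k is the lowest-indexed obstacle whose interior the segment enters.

Obstacle 1 [(1,2) (4,1) (10,0) (11,12) (1,22)]:
  edge (1,2)–(4,1): clear
  edge (4,1)–(10,0): clear
  edge (10,0)–(11,12): clear
  edge (11,12)–(1,22): clear
  edge (1,22)–(1,2): clear
  midpoint (11,14) outside
  → clear
Obstacle 2 [(14,6) (24,9) (14,15)]:
  edge (14,6)–(24,9): clear
  edge (24,9)–(14,15): clear
  edge (14,15)–(14,6): clear
  midpoint (11,14) outside
  → clear

FREE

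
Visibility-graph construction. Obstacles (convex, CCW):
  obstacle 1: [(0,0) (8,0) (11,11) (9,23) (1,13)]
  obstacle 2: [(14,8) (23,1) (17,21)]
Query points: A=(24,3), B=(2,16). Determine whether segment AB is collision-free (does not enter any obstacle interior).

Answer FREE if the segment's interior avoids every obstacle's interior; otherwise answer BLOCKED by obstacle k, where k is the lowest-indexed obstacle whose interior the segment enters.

Obstacle 1 [(0,0) (8,0) (11,11) (9,23) (1,13)]:
  edge (0,0)–(8,0): clear
  edge (8,0)–(11,11): crosses AB
  edge (11,11)–(9,23): clear
  edge (9,23)–(1,13): crosses AB
  edge (1,13)–(0,0): clear
  → BLOCKED
Obstacle 2 [(14,8) (23,1) (17,21)]:
  edge (14,8)–(23,1): clear
  edge (23,1)–(17,21): crosses AB
  edge (17,21)–(14,8): crosses AB
  → BLOCKED

BLOCKED by obstacle 1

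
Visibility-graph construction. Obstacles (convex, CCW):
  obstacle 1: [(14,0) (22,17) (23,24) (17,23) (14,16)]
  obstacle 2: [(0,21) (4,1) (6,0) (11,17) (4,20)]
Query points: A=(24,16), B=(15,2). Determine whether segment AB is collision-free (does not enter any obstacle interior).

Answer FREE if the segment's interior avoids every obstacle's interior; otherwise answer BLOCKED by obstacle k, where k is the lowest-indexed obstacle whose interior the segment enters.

Obstacle 1 [(14,0) (22,17) (23,24) (17,23) (14,16)]:
  edge (14,0)–(22,17): clear
  edge (22,17)–(23,24): clear
  edge (23,24)–(17,23): clear
  edge (17,23)–(14,16): clear
  edge (14,16)–(14,0): clear
  midpoint (39/2,9) outside
  → clear
Obstacle 2 [(0,21) (4,1) (6,0) (11,17) (4,20)]:
  edge (0,21)–(4,1): clear
  edge (4,1)–(6,0): clear
  edge (6,0)–(11,17): clear
  edge (11,17)–(4,20): clear
  edge (4,20)–(0,21): clear
  midpoint (39/2,9) outside
  → clear

FREE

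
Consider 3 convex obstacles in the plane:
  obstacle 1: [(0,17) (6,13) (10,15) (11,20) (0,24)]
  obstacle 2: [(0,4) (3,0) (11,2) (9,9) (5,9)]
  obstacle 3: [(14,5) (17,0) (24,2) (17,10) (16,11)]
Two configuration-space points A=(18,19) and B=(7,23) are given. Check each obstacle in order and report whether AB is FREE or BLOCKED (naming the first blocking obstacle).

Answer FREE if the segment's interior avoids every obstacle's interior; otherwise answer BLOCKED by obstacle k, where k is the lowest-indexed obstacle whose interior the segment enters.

Obstacle 1 [(0,17) (6,13) (10,15) (11,20) (0,24)]:
  edge (0,17)–(6,13): clear
  edge (6,13)–(10,15): clear
  edge (10,15)–(11,20): clear
  edge (11,20)–(0,24): clear
  edge (0,24)–(0,17): clear
  midpoint (25/2,21) outside
  → clear
Obstacle 2 [(0,4) (3,0) (11,2) (9,9) (5,9)]:
  edge (0,4)–(3,0): clear
  edge (3,0)–(11,2): clear
  edge (11,2)–(9,9): clear
  edge (9,9)–(5,9): clear
  edge (5,9)–(0,4): clear
  midpoint (25/2,21) outside
  → clear
Obstacle 3 [(14,5) (17,0) (24,2) (17,10) (16,11)]:
  edge (14,5)–(17,0): clear
  edge (17,0)–(24,2): clear
  edge (24,2)–(17,10): clear
  edge (17,10)–(16,11): clear
  edge (16,11)–(14,5): clear
  midpoint (25/2,21) outside
  → clear

FREE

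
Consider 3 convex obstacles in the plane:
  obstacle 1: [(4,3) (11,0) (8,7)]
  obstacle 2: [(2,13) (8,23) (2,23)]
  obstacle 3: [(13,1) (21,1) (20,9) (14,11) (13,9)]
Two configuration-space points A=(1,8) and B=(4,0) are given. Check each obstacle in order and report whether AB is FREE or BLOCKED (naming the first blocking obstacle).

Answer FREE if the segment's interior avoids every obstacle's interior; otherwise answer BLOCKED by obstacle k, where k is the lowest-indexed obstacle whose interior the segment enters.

Obstacle 1 [(4,3) (11,0) (8,7)]:
  edge (4,3)–(11,0): clear
  edge (11,0)–(8,7): clear
  edge (8,7)–(4,3): clear
  midpoint (5/2,4) outside
  → clear
Obstacle 2 [(2,13) (8,23) (2,23)]:
  edge (2,13)–(8,23): clear
  edge (8,23)–(2,23): clear
  edge (2,23)–(2,13): clear
  midpoint (5/2,4) outside
  → clear
Obstacle 3 [(13,1) (21,1) (20,9) (14,11) (13,9)]:
  edge (13,1)–(21,1): clear
  edge (21,1)–(20,9): clear
  edge (20,9)–(14,11): clear
  edge (14,11)–(13,9): clear
  edge (13,9)–(13,1): clear
  midpoint (5/2,4) outside
  → clear

FREE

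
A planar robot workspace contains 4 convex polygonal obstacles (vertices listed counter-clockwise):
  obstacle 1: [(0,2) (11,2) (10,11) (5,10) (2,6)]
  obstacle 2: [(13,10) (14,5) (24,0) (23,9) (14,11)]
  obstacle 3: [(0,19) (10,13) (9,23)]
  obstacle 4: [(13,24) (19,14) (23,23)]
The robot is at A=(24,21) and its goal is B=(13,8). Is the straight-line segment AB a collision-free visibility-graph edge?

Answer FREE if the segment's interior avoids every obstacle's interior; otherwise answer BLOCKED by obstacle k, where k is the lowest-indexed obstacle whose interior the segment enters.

Obstacle 1 [(0,2) (11,2) (10,11) (5,10) (2,6)]:
  edge (0,2)–(11,2): clear
  edge (11,2)–(10,11): clear
  edge (10,11)–(5,10): clear
  edge (5,10)–(2,6): clear
  edge (2,6)–(0,2): clear
  midpoint (37/2,29/2) outside
  → clear
Obstacle 2 [(13,10) (14,5) (24,0) (23,9) (14,11)]:
  edge (13,10)–(14,5): crosses AB
  edge (14,5)–(24,0): clear
  edge (24,0)–(23,9): clear
  edge (23,9)–(14,11): crosses AB
  edge (14,11)–(13,10): clear
  → BLOCKED
Obstacle 3 [(0,19) (10,13) (9,23)]:
  edge (0,19)–(10,13): clear
  edge (10,13)–(9,23): clear
  edge (9,23)–(0,19): clear
  midpoint (37/2,29/2) outside
  → clear
Obstacle 4 [(13,24) (19,14) (23,23)]:
  edge (13,24)–(19,14): crosses AB
  edge (19,14)–(23,23): crosses AB
  edge (23,23)–(13,24): clear
  → BLOCKED

BLOCKED by obstacle 2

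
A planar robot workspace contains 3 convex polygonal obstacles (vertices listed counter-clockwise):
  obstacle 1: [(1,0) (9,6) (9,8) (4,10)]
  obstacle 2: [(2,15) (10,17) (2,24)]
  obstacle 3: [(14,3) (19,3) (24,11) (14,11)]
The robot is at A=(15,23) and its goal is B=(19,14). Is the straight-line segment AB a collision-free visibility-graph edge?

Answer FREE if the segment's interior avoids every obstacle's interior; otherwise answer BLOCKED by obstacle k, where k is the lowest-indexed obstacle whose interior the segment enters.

FREE

Obstacle 1 [(1,0) (9,6) (9,8) (4,10)]:
  edge (1,0)–(9,6): clear
  edge (9,6)–(9,8): clear
  edge (9,8)–(4,10): clear
  edge (4,10)–(1,0): clear
  midpoint (17,37/2) outside
  → clear
Obstacle 2 [(2,15) (10,17) (2,24)]:
  edge (2,15)–(10,17): clear
  edge (10,17)–(2,24): clear
  edge (2,24)–(2,15): clear
  midpoint (17,37/2) outside
  → clear
Obstacle 3 [(14,3) (19,3) (24,11) (14,11)]:
  edge (14,3)–(19,3): clear
  edge (19,3)–(24,11): clear
  edge (24,11)–(14,11): clear
  edge (14,11)–(14,3): clear
  midpoint (17,37/2) outside
  → clear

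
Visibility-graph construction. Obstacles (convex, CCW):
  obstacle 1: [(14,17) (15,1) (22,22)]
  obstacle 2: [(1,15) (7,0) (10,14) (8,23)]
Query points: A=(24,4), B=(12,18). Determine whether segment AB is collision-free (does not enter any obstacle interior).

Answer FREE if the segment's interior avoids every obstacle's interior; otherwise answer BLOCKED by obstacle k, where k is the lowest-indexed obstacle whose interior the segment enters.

Obstacle 1 [(14,17) (15,1) (22,22)]:
  edge (14,17)–(15,1): crosses AB
  edge (15,1)–(22,22): crosses AB
  edge (22,22)–(14,17): clear
  → BLOCKED
Obstacle 2 [(1,15) (7,0) (10,14) (8,23)]:
  edge (1,15)–(7,0): clear
  edge (7,0)–(10,14): clear
  edge (10,14)–(8,23): clear
  edge (8,23)–(1,15): clear
  midpoint (18,11) outside
  → clear

BLOCKED by obstacle 1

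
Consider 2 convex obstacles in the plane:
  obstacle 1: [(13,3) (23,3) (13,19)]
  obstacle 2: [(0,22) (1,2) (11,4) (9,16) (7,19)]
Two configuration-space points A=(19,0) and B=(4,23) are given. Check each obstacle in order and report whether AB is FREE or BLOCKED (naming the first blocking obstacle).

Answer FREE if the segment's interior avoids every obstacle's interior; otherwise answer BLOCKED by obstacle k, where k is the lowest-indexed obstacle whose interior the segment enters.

Obstacle 1 [(13,3) (23,3) (13,19)]:
  edge (13,3)–(23,3): crosses AB
  edge (23,3)–(13,19): clear
  edge (13,19)–(13,3): crosses AB
  → BLOCKED
Obstacle 2 [(0,22) (1,2) (11,4) (9,16) (7,19)]:
  edge (0,22)–(1,2): clear
  edge (1,2)–(11,4): clear
  edge (11,4)–(9,16): crosses AB
  edge (9,16)–(7,19): clear
  edge (7,19)–(0,22): crosses AB
  → BLOCKED

BLOCKED by obstacle 1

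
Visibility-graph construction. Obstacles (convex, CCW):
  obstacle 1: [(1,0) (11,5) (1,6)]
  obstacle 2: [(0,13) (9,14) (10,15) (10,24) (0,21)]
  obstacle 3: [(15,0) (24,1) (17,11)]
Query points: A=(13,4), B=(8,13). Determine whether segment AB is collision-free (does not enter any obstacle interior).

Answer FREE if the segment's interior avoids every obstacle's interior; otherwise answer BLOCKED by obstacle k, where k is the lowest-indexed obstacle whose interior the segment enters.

Obstacle 1 [(1,0) (11,5) (1,6)]:
  edge (1,0)–(11,5): clear
  edge (11,5)–(1,6): clear
  edge (1,6)–(1,0): clear
  midpoint (21/2,17/2) outside
  → clear
Obstacle 2 [(0,13) (9,14) (10,15) (10,24) (0,21)]:
  edge (0,13)–(9,14): clear
  edge (9,14)–(10,15): clear
  edge (10,15)–(10,24): clear
  edge (10,24)–(0,21): clear
  edge (0,21)–(0,13): clear
  midpoint (21/2,17/2) outside
  → clear
Obstacle 3 [(15,0) (24,1) (17,11)]:
  edge (15,0)–(24,1): clear
  edge (24,1)–(17,11): clear
  edge (17,11)–(15,0): clear
  midpoint (21/2,17/2) outside
  → clear

FREE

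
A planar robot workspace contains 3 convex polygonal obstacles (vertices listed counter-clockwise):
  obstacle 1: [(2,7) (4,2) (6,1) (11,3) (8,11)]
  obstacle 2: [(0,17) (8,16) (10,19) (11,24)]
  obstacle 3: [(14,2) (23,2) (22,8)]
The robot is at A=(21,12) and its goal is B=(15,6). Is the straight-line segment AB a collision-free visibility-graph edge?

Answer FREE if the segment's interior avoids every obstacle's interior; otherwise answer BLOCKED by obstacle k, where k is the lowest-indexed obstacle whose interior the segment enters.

Obstacle 1 [(2,7) (4,2) (6,1) (11,3) (8,11)]:
  edge (2,7)–(4,2): clear
  edge (4,2)–(6,1): clear
  edge (6,1)–(11,3): clear
  edge (11,3)–(8,11): clear
  edge (8,11)–(2,7): clear
  midpoint (18,9) outside
  → clear
Obstacle 2 [(0,17) (8,16) (10,19) (11,24)]:
  edge (0,17)–(8,16): clear
  edge (8,16)–(10,19): clear
  edge (10,19)–(11,24): clear
  edge (11,24)–(0,17): clear
  midpoint (18,9) outside
  → clear
Obstacle 3 [(14,2) (23,2) (22,8)]:
  edge (14,2)–(23,2): clear
  edge (23,2)–(22,8): clear
  edge (22,8)–(14,2): clear
  midpoint (18,9) outside
  → clear

FREE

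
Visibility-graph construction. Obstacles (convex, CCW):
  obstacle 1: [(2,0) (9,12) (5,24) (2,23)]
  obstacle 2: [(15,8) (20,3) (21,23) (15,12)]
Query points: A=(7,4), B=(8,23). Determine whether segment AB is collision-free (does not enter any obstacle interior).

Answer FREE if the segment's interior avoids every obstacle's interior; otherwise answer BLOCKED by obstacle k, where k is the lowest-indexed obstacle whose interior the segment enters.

BLOCKED by obstacle 1

Obstacle 1 [(2,0) (9,12) (5,24) (2,23)]:
  edge (2,0)–(9,12): crosses AB
  edge (9,12)–(5,24): crosses AB
  edge (5,24)–(2,23): clear
  edge (2,23)–(2,0): clear
  → BLOCKED
Obstacle 2 [(15,8) (20,3) (21,23) (15,12)]:
  edge (15,8)–(20,3): clear
  edge (20,3)–(21,23): clear
  edge (21,23)–(15,12): clear
  edge (15,12)–(15,8): clear
  midpoint (15/2,27/2) outside
  → clear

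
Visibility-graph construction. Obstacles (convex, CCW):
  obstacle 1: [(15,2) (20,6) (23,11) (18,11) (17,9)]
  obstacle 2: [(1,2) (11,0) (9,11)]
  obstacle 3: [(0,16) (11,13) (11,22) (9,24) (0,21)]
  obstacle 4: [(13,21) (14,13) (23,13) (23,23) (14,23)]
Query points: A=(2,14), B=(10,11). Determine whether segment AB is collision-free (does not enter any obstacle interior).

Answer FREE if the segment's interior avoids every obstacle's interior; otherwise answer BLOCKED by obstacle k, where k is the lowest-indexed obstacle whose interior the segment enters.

Obstacle 1 [(15,2) (20,6) (23,11) (18,11) (17,9)]:
  edge (15,2)–(20,6): clear
  edge (20,6)–(23,11): clear
  edge (23,11)–(18,11): clear
  edge (18,11)–(17,9): clear
  edge (17,9)–(15,2): clear
  midpoint (6,25/2) outside
  → clear
Obstacle 2 [(1,2) (11,0) (9,11)]:
  edge (1,2)–(11,0): clear
  edge (11,0)–(9,11): clear
  edge (9,11)–(1,2): clear
  midpoint (6,25/2) outside
  → clear
Obstacle 3 [(0,16) (11,13) (11,22) (9,24) (0,21)]:
  edge (0,16)–(11,13): clear
  edge (11,13)–(11,22): clear
  edge (11,22)–(9,24): clear
  edge (9,24)–(0,21): clear
  edge (0,21)–(0,16): clear
  midpoint (6,25/2) outside
  → clear
Obstacle 4 [(13,21) (14,13) (23,13) (23,23) (14,23)]:
  edge (13,21)–(14,13): clear
  edge (14,13)–(23,13): clear
  edge (23,13)–(23,23): clear
  edge (23,23)–(14,23): clear
  edge (14,23)–(13,21): clear
  midpoint (6,25/2) outside
  → clear

FREE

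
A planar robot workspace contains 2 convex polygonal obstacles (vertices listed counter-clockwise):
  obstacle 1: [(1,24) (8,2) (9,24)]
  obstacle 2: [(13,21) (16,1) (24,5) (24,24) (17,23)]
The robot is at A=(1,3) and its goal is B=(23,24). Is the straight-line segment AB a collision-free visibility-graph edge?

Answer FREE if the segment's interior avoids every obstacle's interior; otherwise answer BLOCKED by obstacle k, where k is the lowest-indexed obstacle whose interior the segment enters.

BLOCKED by obstacle 1

Obstacle 1 [(1,24) (8,2) (9,24)]:
  edge (1,24)–(8,2): crosses AB
  edge (8,2)–(9,24): crosses AB
  edge (9,24)–(1,24): clear
  → BLOCKED
Obstacle 2 [(13,21) (16,1) (24,5) (24,24) (17,23)]:
  edge (13,21)–(16,1): crosses AB
  edge (16,1)–(24,5): clear
  edge (24,5)–(24,24): clear
  edge (24,24)–(17,23): crosses AB
  edge (17,23)–(13,21): clear
  → BLOCKED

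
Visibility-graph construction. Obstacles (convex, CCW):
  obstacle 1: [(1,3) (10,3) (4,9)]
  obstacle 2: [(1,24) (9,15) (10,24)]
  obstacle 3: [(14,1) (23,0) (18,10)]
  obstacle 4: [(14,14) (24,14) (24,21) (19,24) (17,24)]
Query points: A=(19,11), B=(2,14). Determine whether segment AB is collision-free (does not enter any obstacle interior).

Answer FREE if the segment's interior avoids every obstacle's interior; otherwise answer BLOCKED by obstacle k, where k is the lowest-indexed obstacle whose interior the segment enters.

Obstacle 1 [(1,3) (10,3) (4,9)]:
  edge (1,3)–(10,3): clear
  edge (10,3)–(4,9): clear
  edge (4,9)–(1,3): clear
  midpoint (21/2,25/2) outside
  → clear
Obstacle 2 [(1,24) (9,15) (10,24)]:
  edge (1,24)–(9,15): clear
  edge (9,15)–(10,24): clear
  edge (10,24)–(1,24): clear
  midpoint (21/2,25/2) outside
  → clear
Obstacle 3 [(14,1) (23,0) (18,10)]:
  edge (14,1)–(23,0): clear
  edge (23,0)–(18,10): clear
  edge (18,10)–(14,1): clear
  midpoint (21/2,25/2) outside
  → clear
Obstacle 4 [(14,14) (24,14) (24,21) (19,24) (17,24)]:
  edge (14,14)–(24,14): clear
  edge (24,14)–(24,21): clear
  edge (24,21)–(19,24): clear
  edge (19,24)–(17,24): clear
  edge (17,24)–(14,14): clear
  midpoint (21/2,25/2) outside
  → clear

FREE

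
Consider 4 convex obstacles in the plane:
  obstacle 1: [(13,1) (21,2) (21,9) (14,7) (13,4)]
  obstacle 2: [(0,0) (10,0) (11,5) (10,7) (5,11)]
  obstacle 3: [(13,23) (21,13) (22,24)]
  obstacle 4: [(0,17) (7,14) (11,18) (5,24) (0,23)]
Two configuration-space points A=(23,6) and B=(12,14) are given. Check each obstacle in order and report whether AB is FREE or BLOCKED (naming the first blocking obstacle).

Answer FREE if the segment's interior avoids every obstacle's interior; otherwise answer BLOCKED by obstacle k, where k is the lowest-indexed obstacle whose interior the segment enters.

BLOCKED by obstacle 1

Obstacle 1 [(13,1) (21,2) (21,9) (14,7) (13,4)]:
  edge (13,1)–(21,2): clear
  edge (21,2)–(21,9): crosses AB
  edge (21,9)–(14,7): crosses AB
  edge (14,7)–(13,4): clear
  edge (13,4)–(13,1): clear
  → BLOCKED
Obstacle 2 [(0,0) (10,0) (11,5) (10,7) (5,11)]:
  edge (0,0)–(10,0): clear
  edge (10,0)–(11,5): clear
  edge (11,5)–(10,7): clear
  edge (10,7)–(5,11): clear
  edge (5,11)–(0,0): clear
  midpoint (35/2,10) outside
  → clear
Obstacle 3 [(13,23) (21,13) (22,24)]:
  edge (13,23)–(21,13): clear
  edge (21,13)–(22,24): clear
  edge (22,24)–(13,23): clear
  midpoint (35/2,10) outside
  → clear
Obstacle 4 [(0,17) (7,14) (11,18) (5,24) (0,23)]:
  edge (0,17)–(7,14): clear
  edge (7,14)–(11,18): clear
  edge (11,18)–(5,24): clear
  edge (5,24)–(0,23): clear
  edge (0,23)–(0,17): clear
  midpoint (35/2,10) outside
  → clear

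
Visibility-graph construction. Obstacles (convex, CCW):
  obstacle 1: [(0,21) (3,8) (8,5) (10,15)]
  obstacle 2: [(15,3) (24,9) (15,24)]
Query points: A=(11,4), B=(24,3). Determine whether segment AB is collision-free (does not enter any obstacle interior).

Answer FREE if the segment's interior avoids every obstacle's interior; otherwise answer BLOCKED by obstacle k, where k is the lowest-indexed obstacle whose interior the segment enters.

Obstacle 1 [(0,21) (3,8) (8,5) (10,15)]:
  edge (0,21)–(3,8): clear
  edge (3,8)–(8,5): clear
  edge (8,5)–(10,15): clear
  edge (10,15)–(0,21): clear
  midpoint (35/2,7/2) outside
  → clear
Obstacle 2 [(15,3) (24,9) (15,24)]:
  edge (15,3)–(24,9): crosses AB
  edge (24,9)–(15,24): clear
  edge (15,24)–(15,3): crosses AB
  → BLOCKED

BLOCKED by obstacle 2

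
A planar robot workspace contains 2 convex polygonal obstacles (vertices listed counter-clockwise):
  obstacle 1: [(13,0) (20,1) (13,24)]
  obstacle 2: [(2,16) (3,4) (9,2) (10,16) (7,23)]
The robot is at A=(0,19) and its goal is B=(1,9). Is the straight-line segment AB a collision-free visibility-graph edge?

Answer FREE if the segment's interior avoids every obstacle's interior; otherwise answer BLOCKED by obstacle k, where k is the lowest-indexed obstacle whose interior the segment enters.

Obstacle 1 [(13,0) (20,1) (13,24)]:
  edge (13,0)–(20,1): clear
  edge (20,1)–(13,24): clear
  edge (13,24)–(13,0): clear
  midpoint (1/2,14) outside
  → clear
Obstacle 2 [(2,16) (3,4) (9,2) (10,16) (7,23)]:
  edge (2,16)–(3,4): clear
  edge (3,4)–(9,2): clear
  edge (9,2)–(10,16): clear
  edge (10,16)–(7,23): clear
  edge (7,23)–(2,16): clear
  midpoint (1/2,14) outside
  → clear

FREE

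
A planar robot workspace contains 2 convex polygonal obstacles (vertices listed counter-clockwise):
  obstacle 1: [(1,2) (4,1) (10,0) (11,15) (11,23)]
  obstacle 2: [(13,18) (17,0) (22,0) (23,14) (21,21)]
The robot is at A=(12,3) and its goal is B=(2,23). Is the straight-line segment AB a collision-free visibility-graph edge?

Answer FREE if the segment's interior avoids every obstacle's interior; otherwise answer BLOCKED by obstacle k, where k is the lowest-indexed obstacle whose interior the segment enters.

Obstacle 1 [(1,2) (4,1) (10,0) (11,15) (11,23)]:
  edge (1,2)–(4,1): clear
  edge (4,1)–(10,0): clear
  edge (10,0)–(11,15): crosses AB
  edge (11,15)–(11,23): clear
  edge (11,23)–(1,2): crosses AB
  → BLOCKED
Obstacle 2 [(13,18) (17,0) (22,0) (23,14) (21,21)]:
  edge (13,18)–(17,0): clear
  edge (17,0)–(22,0): clear
  edge (22,0)–(23,14): clear
  edge (23,14)–(21,21): clear
  edge (21,21)–(13,18): clear
  midpoint (7,13) outside
  → clear

BLOCKED by obstacle 1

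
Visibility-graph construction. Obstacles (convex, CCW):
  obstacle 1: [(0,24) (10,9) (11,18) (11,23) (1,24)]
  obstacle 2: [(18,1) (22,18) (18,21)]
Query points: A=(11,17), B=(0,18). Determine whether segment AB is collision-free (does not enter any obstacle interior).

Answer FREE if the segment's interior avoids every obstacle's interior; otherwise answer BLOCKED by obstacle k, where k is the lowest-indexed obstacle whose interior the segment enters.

BLOCKED by obstacle 1

Obstacle 1 [(0,24) (10,9) (11,18) (11,23) (1,24)]:
  edge (0,24)–(10,9): crosses AB
  edge (10,9)–(11,18): crosses AB
  edge (11,18)–(11,23): clear
  edge (11,23)–(1,24): clear
  edge (1,24)–(0,24): clear
  → BLOCKED
Obstacle 2 [(18,1) (22,18) (18,21)]:
  edge (18,1)–(22,18): clear
  edge (22,18)–(18,21): clear
  edge (18,21)–(18,1): clear
  midpoint (11/2,35/2) outside
  → clear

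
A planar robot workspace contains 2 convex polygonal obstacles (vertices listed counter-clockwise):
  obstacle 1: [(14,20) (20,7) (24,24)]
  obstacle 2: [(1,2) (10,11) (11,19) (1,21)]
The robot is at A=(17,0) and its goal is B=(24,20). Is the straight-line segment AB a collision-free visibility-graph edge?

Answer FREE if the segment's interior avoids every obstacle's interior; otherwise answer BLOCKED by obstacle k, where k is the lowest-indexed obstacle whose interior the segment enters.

Obstacle 1 [(14,20) (20,7) (24,24)]:
  edge (14,20)–(20,7): crosses AB
  edge (20,7)–(24,24): crosses AB
  edge (24,24)–(14,20): clear
  → BLOCKED
Obstacle 2 [(1,2) (10,11) (11,19) (1,21)]:
  edge (1,2)–(10,11): clear
  edge (10,11)–(11,19): clear
  edge (11,19)–(1,21): clear
  edge (1,21)–(1,2): clear
  midpoint (41/2,10) outside
  → clear

BLOCKED by obstacle 1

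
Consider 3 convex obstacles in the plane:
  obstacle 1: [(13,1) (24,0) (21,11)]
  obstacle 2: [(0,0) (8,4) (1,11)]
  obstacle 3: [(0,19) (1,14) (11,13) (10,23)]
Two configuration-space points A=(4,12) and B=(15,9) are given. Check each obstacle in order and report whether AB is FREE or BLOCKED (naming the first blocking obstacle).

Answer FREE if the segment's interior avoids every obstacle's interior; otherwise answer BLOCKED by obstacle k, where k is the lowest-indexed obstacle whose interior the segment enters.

FREE

Obstacle 1 [(13,1) (24,0) (21,11)]:
  edge (13,1)–(24,0): clear
  edge (24,0)–(21,11): clear
  edge (21,11)–(13,1): clear
  midpoint (19/2,21/2) outside
  → clear
Obstacle 2 [(0,0) (8,4) (1,11)]:
  edge (0,0)–(8,4): clear
  edge (8,4)–(1,11): clear
  edge (1,11)–(0,0): clear
  midpoint (19/2,21/2) outside
  → clear
Obstacle 3 [(0,19) (1,14) (11,13) (10,23)]:
  edge (0,19)–(1,14): clear
  edge (1,14)–(11,13): clear
  edge (11,13)–(10,23): clear
  edge (10,23)–(0,19): clear
  midpoint (19/2,21/2) outside
  → clear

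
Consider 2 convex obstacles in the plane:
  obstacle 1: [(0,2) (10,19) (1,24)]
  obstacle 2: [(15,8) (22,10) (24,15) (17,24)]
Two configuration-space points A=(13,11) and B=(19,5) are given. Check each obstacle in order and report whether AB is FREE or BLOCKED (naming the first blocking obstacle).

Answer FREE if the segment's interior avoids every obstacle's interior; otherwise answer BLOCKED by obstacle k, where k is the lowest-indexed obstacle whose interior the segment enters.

Obstacle 1 [(0,2) (10,19) (1,24)]:
  edge (0,2)–(10,19): clear
  edge (10,19)–(1,24): clear
  edge (1,24)–(0,2): clear
  midpoint (16,8) outside
  → clear
Obstacle 2 [(15,8) (22,10) (24,15) (17,24)]:
  edge (15,8)–(22,10): crosses AB
  edge (22,10)–(24,15): clear
  edge (24,15)–(17,24): clear
  edge (17,24)–(15,8): crosses AB
  → BLOCKED

BLOCKED by obstacle 2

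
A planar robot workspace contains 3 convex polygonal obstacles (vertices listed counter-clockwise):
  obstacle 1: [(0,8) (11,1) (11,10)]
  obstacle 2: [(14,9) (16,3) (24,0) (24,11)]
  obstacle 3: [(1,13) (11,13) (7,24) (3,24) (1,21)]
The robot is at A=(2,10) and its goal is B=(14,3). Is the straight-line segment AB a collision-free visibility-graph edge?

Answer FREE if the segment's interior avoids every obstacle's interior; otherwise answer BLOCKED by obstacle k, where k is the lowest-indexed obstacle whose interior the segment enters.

BLOCKED by obstacle 1

Obstacle 1 [(0,8) (11,1) (11,10)]:
  edge (0,8)–(11,1): clear
  edge (11,1)–(11,10): crosses AB
  edge (11,10)–(0,8): crosses AB
  → BLOCKED
Obstacle 2 [(14,9) (16,3) (24,0) (24,11)]:
  edge (14,9)–(16,3): clear
  edge (16,3)–(24,0): clear
  edge (24,0)–(24,11): clear
  edge (24,11)–(14,9): clear
  midpoint (8,13/2) outside
  → clear
Obstacle 3 [(1,13) (11,13) (7,24) (3,24) (1,21)]:
  edge (1,13)–(11,13): clear
  edge (11,13)–(7,24): clear
  edge (7,24)–(3,24): clear
  edge (3,24)–(1,21): clear
  edge (1,21)–(1,13): clear
  midpoint (8,13/2) outside
  → clear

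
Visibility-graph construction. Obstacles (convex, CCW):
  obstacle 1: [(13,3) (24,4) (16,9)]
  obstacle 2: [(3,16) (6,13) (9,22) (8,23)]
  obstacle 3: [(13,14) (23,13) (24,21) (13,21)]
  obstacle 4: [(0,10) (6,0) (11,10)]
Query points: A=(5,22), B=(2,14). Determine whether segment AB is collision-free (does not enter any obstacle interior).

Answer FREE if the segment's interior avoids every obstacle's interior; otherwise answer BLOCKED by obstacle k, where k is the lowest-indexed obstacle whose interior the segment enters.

FREE

Obstacle 1 [(13,3) (24,4) (16,9)]:
  edge (13,3)–(24,4): clear
  edge (24,4)–(16,9): clear
  edge (16,9)–(13,3): clear
  midpoint (7/2,18) outside
  → clear
Obstacle 2 [(3,16) (6,13) (9,22) (8,23)]:
  edge (3,16)–(6,13): clear
  edge (6,13)–(9,22): clear
  edge (9,22)–(8,23): clear
  edge (8,23)–(3,16): clear
  midpoint (7/2,18) outside
  → clear
Obstacle 3 [(13,14) (23,13) (24,21) (13,21)]:
  edge (13,14)–(23,13): clear
  edge (23,13)–(24,21): clear
  edge (24,21)–(13,21): clear
  edge (13,21)–(13,14): clear
  midpoint (7/2,18) outside
  → clear
Obstacle 4 [(0,10) (6,0) (11,10)]:
  edge (0,10)–(6,0): clear
  edge (6,0)–(11,10): clear
  edge (11,10)–(0,10): clear
  midpoint (7/2,18) outside
  → clear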